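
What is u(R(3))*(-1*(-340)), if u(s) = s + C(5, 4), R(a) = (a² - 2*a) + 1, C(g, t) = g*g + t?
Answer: 11220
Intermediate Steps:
C(g, t) = t + g² (C(g, t) = g² + t = t + g²)
R(a) = 1 + a² - 2*a
u(s) = 29 + s (u(s) = s + (4 + 5²) = s + (4 + 25) = s + 29 = 29 + s)
u(R(3))*(-1*(-340)) = (29 + (1 + 3² - 2*3))*(-1*(-340)) = (29 + (1 + 9 - 6))*340 = (29 + 4)*340 = 33*340 = 11220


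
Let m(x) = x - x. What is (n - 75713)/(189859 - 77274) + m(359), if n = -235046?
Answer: -310759/112585 ≈ -2.7602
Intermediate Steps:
m(x) = 0
(n - 75713)/(189859 - 77274) + m(359) = (-235046 - 75713)/(189859 - 77274) + 0 = -310759/112585 + 0 = -310759/112585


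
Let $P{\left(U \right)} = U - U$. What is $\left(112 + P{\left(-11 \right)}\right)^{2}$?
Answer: $12544$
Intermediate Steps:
$P{\left(U \right)} = 0$
$\left(112 + P{\left(-11 \right)}\right)^{2} = \left(112 + 0\right)^{2} = 112^{2} = 12544$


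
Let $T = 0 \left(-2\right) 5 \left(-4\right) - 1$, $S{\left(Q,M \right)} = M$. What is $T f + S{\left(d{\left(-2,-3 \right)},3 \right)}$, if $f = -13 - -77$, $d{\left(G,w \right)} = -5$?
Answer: $-61$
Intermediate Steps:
$f = 64$ ($f = -13 + 77 = 64$)
$T = -1$ ($T = 0 \left(\left(-10\right) \left(-4\right)\right) - 1 = 0 \cdot 40 - 1 = 0 - 1 = -1$)
$T f + S{\left(d{\left(-2,-3 \right)},3 \right)} = \left(-1\right) 64 + 3 = -64 + 3 = -61$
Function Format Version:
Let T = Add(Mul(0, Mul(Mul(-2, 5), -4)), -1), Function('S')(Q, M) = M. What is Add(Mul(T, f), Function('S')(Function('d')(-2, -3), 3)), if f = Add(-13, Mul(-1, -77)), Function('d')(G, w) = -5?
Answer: -61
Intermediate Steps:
f = 64 (f = Add(-13, 77) = 64)
T = -1 (T = Add(Mul(0, Mul(-10, -4)), -1) = Add(Mul(0, 40), -1) = Add(0, -1) = -1)
Add(Mul(T, f), Function('S')(Function('d')(-2, -3), 3)) = Add(Mul(-1, 64), 3) = Add(-64, 3) = -61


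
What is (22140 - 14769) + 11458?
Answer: 18829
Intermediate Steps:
(22140 - 14769) + 11458 = 7371 + 11458 = 18829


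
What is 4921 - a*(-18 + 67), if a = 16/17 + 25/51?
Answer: 247394/51 ≈ 4850.9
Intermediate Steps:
a = 73/51 (a = 16*(1/17) + 25*(1/51) = 16/17 + 25/51 = 73/51 ≈ 1.4314)
4921 - a*(-18 + 67) = 4921 - 73*(-18 + 67)/51 = 4921 - 73*49/51 = 4921 - 1*3577/51 = 4921 - 3577/51 = 247394/51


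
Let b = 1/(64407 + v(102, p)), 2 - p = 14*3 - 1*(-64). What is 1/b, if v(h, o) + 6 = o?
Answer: 64297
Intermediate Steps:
p = -104 (p = 2 - (14*3 - 1*(-64)) = 2 - (42 + 64) = 2 - 1*106 = 2 - 106 = -104)
v(h, o) = -6 + o
b = 1/64297 (b = 1/(64407 + (-6 - 104)) = 1/(64407 - 110) = 1/64297 ≈ 1.5553e-5)
1/b = 1/(1/64297) = 64297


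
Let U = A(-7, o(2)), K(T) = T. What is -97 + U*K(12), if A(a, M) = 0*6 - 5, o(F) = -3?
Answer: -157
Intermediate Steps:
A(a, M) = -5 (A(a, M) = 0 - 5 = -5)
U = -5
-97 + U*K(12) = -97 - 5*12 = -97 - 60 = -157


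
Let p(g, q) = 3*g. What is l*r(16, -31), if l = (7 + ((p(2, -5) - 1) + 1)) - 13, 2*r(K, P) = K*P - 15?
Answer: 0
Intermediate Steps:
r(K, P) = -15/2 + K*P/2 (r(K, P) = (K*P - 15)/2 = (-15 + K*P)/2 = -15/2 + K*P/2)
l = 0 (l = (7 + ((3*2 - 1) + 1)) - 13 = (7 + ((6 - 1) + 1)) - 13 = (7 + (5 + 1)) - 13 = (7 + 6) - 13 = 13 - 13 = 0)
l*r(16, -31) = 0*(-15/2 + (½)*16*(-31)) = 0*(-15/2 - 248) = 0*(-511/2) = 0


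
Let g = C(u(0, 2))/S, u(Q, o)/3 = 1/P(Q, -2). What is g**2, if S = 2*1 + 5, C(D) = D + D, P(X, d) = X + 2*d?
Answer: 9/196 ≈ 0.045918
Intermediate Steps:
u(Q, o) = 3/(-4 + Q) (u(Q, o) = 3/(Q + 2*(-2)) = 3/(Q - 4) = 3/(-4 + Q))
C(D) = 2*D
S = 7 (S = 2 + 5 = 7)
g = -3/14 (g = (2*(3/(-4 + 0)))/7 = (2*(3/(-4)))*(1/7) = (2*(3*(-1/4)))*(1/7) = (2*(-3/4))*(1/7) = -3/2*1/7 = -3/14 ≈ -0.21429)
g**2 = (-3/14)**2 = 9/196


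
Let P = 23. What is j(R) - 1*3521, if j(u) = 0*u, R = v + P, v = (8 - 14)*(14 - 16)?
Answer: -3521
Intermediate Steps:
v = 12 (v = -6*(-2) = 12)
R = 35 (R = 12 + 23 = 35)
j(u) = 0
j(R) - 1*3521 = 0 - 1*3521 = 0 - 3521 = -3521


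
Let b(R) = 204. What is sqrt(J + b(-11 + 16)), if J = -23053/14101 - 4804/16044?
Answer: 4*sqrt(40399670176803210)/56559111 ≈ 14.215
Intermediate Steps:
J = -109400884/56559111 (J = -23053*1/14101 - 4804*1/16044 = -23053/14101 - 1201/4011 = -109400884/56559111 ≈ -1.9343)
sqrt(J + b(-11 + 16)) = sqrt(-109400884/56559111 + 204) = sqrt(11428657760/56559111) = 4*sqrt(40399670176803210)/56559111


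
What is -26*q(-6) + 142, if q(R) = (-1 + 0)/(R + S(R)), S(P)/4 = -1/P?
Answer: 1097/8 ≈ 137.13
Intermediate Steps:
S(P) = -4/P (S(P) = 4*(-1/P) = -4/P)
q(R) = -1/(R - 4/R) (q(R) = (-1 + 0)/(R - 4/R) = -1/(R - 4/R))
-26*q(-6) + 142 = -(-26)*(-6)/(-4 + (-6)**2) + 142 = -(-26)*(-6)/(-4 + 36) + 142 = -(-26)*(-6)/32 + 142 = -26*3/16 + 142 = -39/8 + 142 = 1097/8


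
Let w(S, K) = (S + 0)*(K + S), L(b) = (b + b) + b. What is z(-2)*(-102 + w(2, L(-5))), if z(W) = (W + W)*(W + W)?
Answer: -2048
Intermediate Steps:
L(b) = 3*b (L(b) = 2*b + b = 3*b)
z(W) = 4*W**2 (z(W) = (2*W)*(2*W) = 4*W**2)
w(S, K) = S*(K + S)
z(-2)*(-102 + w(2, L(-5))) = (4*(-2)**2)*(-102 + 2*(3*(-5) + 2)) = (4*4)*(-102 + 2*(-15 + 2)) = 16*(-102 + 2*(-13)) = 16*(-102 - 26) = 16*(-128) = -2048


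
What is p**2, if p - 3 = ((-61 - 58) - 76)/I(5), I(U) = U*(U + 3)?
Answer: 225/64 ≈ 3.5156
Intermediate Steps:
I(U) = U*(3 + U)
p = -15/8 (p = 3 + ((-61 - 58) - 76)/((5*(3 + 5))) = 3 + (-119 - 76)/((5*8)) = 3 - 195/40 = 3 - 195*1/40 = 3 - 39/8 = -15/8 ≈ -1.8750)
p**2 = (-15/8)**2 = 225/64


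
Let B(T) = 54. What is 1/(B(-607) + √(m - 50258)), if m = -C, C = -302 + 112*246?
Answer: 3/4468 - I*√2153/13404 ≈ 0.00067144 - 0.0034617*I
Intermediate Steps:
C = 27250 (C = -302 + 27552 = 27250)
m = -27250 (m = -1*27250 = -27250)
1/(B(-607) + √(m - 50258)) = 1/(54 + √(-27250 - 50258)) = 1/(54 + √(-77508)) = 1/(54 + 6*I*√2153)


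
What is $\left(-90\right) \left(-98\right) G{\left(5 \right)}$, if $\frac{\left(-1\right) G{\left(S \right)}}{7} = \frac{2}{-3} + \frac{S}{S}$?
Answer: $-20580$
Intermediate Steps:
$G{\left(S \right)} = - \frac{7}{3}$ ($G{\left(S \right)} = - 7 \left(\frac{2}{-3} + \frac{S}{S}\right) = - 7 \left(2 \left(- \frac{1}{3}\right) + 1\right) = - 7 \left(- \frac{2}{3} + 1\right) = \left(-7\right) \frac{1}{3} = - \frac{7}{3}$)
$\left(-90\right) \left(-98\right) G{\left(5 \right)} = \left(-90\right) \left(-98\right) \left(- \frac{7}{3}\right) = 8820 \left(- \frac{7}{3}\right) = -20580$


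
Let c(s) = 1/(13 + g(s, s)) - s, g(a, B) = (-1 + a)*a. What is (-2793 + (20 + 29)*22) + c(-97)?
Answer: -15401741/9519 ≈ -1618.0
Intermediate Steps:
g(a, B) = a*(-1 + a)
c(s) = 1/(13 + s*(-1 + s)) - s
(-2793 + (20 + 29)*22) + c(-97) = (-2793 + (20 + 29)*22) + (1 - 13*(-97) + (-97)²*(1 - 1*(-97)))/(13 - 97*(-1 - 97)) = (-2793 + 49*22) + (1 + 1261 + 9409*(1 + 97))/(13 - 97*(-98)) = (-2793 + 1078) + (1 + 1261 + 9409*98)/(13 + 9506) = -1715 + (1 + 1261 + 922082)/9519 = -1715 + (1/9519)*923344 = -1715 + 923344/9519 = -15401741/9519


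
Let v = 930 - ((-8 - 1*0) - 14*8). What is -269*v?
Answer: -282450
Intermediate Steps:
v = 1050 (v = 930 - ((-8 + 0) - 112) = 930 - (-8 - 112) = 930 - 1*(-120) = 930 + 120 = 1050)
-269*v = -269*1050 = -282450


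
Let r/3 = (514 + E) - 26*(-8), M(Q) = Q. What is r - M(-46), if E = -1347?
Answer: -1829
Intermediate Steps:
r = -1875 (r = 3*((514 - 1347) - 26*(-8)) = 3*(-833 + 208) = 3*(-625) = -1875)
r - M(-46) = -1875 - 1*(-46) = -1875 + 46 = -1829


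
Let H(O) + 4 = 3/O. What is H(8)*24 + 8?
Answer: -79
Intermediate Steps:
H(O) = -4 + 3/O
H(8)*24 + 8 = (-4 + 3/8)*24 + 8 = -29/8*24 + 8 = -87 + 8 = -79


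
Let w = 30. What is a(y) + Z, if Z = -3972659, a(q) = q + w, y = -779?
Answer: -3973408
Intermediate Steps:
a(q) = 30 + q (a(q) = q + 30 = 30 + q)
a(y) + Z = (30 - 779) - 3972659 = -749 - 3972659 = -3973408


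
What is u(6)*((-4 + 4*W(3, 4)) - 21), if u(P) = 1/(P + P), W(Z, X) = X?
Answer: -¾ ≈ -0.75000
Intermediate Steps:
u(P) = 1/(2*P)
u(6)*((-4 + 4*W(3, 4)) - 21) = ((½)/6)*((-4 + 4*4) - 21) = ((½)*(⅙))*((-4 + 16) - 21) = (12 - 21)/12 = (1/12)*(-9) = -¾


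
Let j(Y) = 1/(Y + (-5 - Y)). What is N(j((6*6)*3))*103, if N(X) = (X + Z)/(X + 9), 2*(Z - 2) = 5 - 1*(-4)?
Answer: 6489/88 ≈ 73.739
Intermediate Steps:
Z = 13/2 (Z = 2 + (5 - 1*(-4))/2 = 2 + (5 + 4)/2 = 2 + (½)*9 = 2 + 9/2 = 13/2 ≈ 6.5000)
j(Y) = -⅕ (j(Y) = 1/(-5) = -⅕)
N(X) = (13/2 + X)/(9 + X) (N(X) = (X + 13/2)/(X + 9) = (13/2 + X)/(9 + X))
N(j((6*6)*3))*103 = ((13/2 - ⅕)/(9 - ⅕))*103 = ((63/10)/(44/5))*103 = ((5/44)*(63/10))*103 = (63/88)*103 = 6489/88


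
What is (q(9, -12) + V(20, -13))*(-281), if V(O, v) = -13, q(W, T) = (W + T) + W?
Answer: 1967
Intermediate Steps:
q(W, T) = T + 2*W (q(W, T) = (T + W) + W = T + 2*W)
(q(9, -12) + V(20, -13))*(-281) = ((-12 + 2*9) - 13)*(-281) = ((-12 + 18) - 13)*(-281) = (6 - 13)*(-281) = -7*(-281) = 1967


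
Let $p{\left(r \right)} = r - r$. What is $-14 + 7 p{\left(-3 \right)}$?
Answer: $-14$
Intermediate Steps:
$p{\left(r \right)} = 0$
$-14 + 7 p{\left(-3 \right)} = -14 + 7 \cdot 0 = -14 + 0 = -14$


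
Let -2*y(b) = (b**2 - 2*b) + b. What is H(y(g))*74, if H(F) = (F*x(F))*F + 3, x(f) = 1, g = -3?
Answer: 2886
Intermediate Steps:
y(b) = b/2 - b**2/2 (y(b) = -((b**2 - 2*b) + b)/2 = -(b**2 - b)/2 = b/2 - b**2/2)
H(F) = 3 + F**2 (H(F) = (F*1)*F + 3 = F*F + 3 = F**2 + 3 = 3 + F**2)
H(y(g))*74 = (3 + ((1/2)*(-3)*(1 - 1*(-3)))**2)*74 = (3 + ((1/2)*(-3)*(1 + 3))**2)*74 = (3 + ((1/2)*(-3)*4)**2)*74 = (3 + (-6)**2)*74 = (3 + 36)*74 = 39*74 = 2886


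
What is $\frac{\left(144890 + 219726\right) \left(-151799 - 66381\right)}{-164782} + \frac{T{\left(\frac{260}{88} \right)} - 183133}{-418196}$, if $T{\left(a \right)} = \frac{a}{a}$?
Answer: $\frac{4158540555599713}{8613896659} \approx 4.8277 \cdot 10^{5}$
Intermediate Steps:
$T{\left(a \right)} = 1$
$\frac{\left(144890 + 219726\right) \left(-151799 - 66381\right)}{-164782} + \frac{T{\left(\frac{260}{88} \right)} - 183133}{-418196} = \frac{\left(144890 + 219726\right) \left(-151799 - 66381\right)}{-164782} + \frac{1 - 183133}{-418196} = 364616 \left(-218180\right) \left(- \frac{1}{164782}\right) - - \frac{45783}{104549} = \left(-79551918880\right) \left(- \frac{1}{164782}\right) + \frac{45783}{104549} = \frac{39775959440}{82391} + \frac{45783}{104549} = \frac{4158540555599713}{8613896659}$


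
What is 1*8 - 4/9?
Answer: 68/9 ≈ 7.5556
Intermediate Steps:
1*8 - 4/9 = 8 - 4*⅑ = 8 - 4/9 = 68/9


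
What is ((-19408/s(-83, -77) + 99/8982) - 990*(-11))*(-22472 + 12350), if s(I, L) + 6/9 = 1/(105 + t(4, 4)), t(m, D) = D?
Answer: -43880858127813/107285 ≈ -4.0901e+8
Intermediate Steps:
s(I, L) = -215/327 (s(I, L) = -2/3 + 1/(105 + 4) = -2/3 + 1/109 = -215/327)
((-19408/s(-83, -77) + 99/8982) - 990*(-11))*(-22472 + 12350) = ((-19408/(-215/327) + 99/8982) - 990*(-11))*(-22472 + 12350) = ((-19408*(-327/215) + 99*(1/8982)) + 10890)*(-10122) = ((6346416/215 + 11/998) + 10890)*(-10122) = (6333725533/214570 + 10890)*(-10122) = (8670392833/214570)*(-10122) = -43880858127813/107285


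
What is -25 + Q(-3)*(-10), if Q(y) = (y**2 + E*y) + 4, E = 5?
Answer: -5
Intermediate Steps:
Q(y) = 4 + y**2 + 5*y (Q(y) = (y**2 + 5*y) + 4 = 4 + y**2 + 5*y)
-25 + Q(-3)*(-10) = -25 + (4 + (-3)**2 + 5*(-3))*(-10) = -25 + (4 + 9 - 15)*(-10) = -25 - 2*(-10) = -25 + 20 = -5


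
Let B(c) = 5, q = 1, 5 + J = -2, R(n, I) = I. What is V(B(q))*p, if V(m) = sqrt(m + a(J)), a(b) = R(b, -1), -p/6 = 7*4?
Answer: -336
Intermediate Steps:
J = -7 (J = -5 - 2 = -7)
p = -168 (p = -42*4 = -6*28 = -168)
a(b) = -1
V(m) = sqrt(-1 + m) (V(m) = sqrt(m - 1) = sqrt(-1 + m))
V(B(q))*p = sqrt(-1 + 5)*(-168) = sqrt(4)*(-168) = 2*(-168) = -336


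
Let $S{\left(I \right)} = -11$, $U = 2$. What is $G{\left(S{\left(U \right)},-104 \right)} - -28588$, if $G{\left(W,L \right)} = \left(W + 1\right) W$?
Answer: $28698$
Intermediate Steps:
$G{\left(W,L \right)} = W \left(1 + W\right)$ ($G{\left(W,L \right)} = \left(1 + W\right) W = W \left(1 + W\right)$)
$G{\left(S{\left(U \right)},-104 \right)} - -28588 = - 11 \left(1 - 11\right) - -28588 = \left(-11\right) \left(-10\right) + 28588 = 110 + 28588 = 28698$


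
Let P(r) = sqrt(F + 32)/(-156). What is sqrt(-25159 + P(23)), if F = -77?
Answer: sqrt(-17007484 - 13*I*sqrt(5))/26 ≈ 0.00013555 - 158.62*I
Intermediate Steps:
P(r) = -I*sqrt(5)/52 (P(r) = sqrt(-77 + 32)/(-156) = sqrt(-45)*(-1/156) = (3*I*sqrt(5))*(-1/156) = -I*sqrt(5)/52)
sqrt(-25159 + P(23)) = sqrt(-25159 - I*sqrt(5)/52)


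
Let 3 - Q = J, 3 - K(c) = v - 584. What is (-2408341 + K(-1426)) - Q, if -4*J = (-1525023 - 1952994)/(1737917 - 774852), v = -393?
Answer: -9273788564623/3852260 ≈ -2.4074e+6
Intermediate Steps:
K(c) = 980 (K(c) = 3 - (-393 - 584) = 3 - 1*(-977) = 3 + 977 = 980)
J = 3478017/3852260 (J = -(-1525023 - 1952994)/(4*(1737917 - 774852)) = -(-3478017)/(4*963065) = -¼*(-3478017/963065) = 3478017/3852260 ≈ 0.90285)
Q = 8078763/3852260 (Q = 3 - 1*3478017/3852260 = 3 - 3478017/3852260 = 8078763/3852260 ≈ 2.0971)
(-2408341 + K(-1426)) - Q = (-2408341 + 980) - 1*8078763/3852260 = -2407361 - 8078763/3852260 = -9273788564623/3852260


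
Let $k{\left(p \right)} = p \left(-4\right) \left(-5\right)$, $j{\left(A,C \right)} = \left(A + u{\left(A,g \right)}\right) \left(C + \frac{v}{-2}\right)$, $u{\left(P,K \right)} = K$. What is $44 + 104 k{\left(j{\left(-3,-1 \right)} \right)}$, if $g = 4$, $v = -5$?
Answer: $3164$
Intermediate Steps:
$j{\left(A,C \right)} = \left(4 + A\right) \left(\frac{5}{2} + C\right)$ ($j{\left(A,C \right)} = \left(A + 4\right) \left(C - \frac{5}{-2}\right) = \left(4 + A\right) \left(C - - \frac{5}{2}\right) = \left(4 + A\right) \left(C + \frac{5}{2}\right) = \left(4 + A\right) \left(\frac{5}{2} + C\right)$)
$k{\left(p \right)} = 20 p$ ($k{\left(p \right)} = - 4 p \left(-5\right) = 20 p$)
$44 + 104 k{\left(j{\left(-3,-1 \right)} \right)} = 44 + 104 \cdot 20 \left(10 + 4 \left(-1\right) + \frac{5}{2} \left(-3\right) - -3\right) = 44 + 104 \cdot 20 \left(10 - 4 - \frac{15}{2} + 3\right) = 44 + 104 \cdot 20 \cdot \frac{3}{2} = 44 + 104 \cdot 30 = 44 + 3120 = 3164$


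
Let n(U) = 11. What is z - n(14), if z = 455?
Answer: 444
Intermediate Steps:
z - n(14) = 455 - 1*11 = 455 - 11 = 444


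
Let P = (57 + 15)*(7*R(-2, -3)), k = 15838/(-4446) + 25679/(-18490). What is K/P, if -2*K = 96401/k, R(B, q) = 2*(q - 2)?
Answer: -44026625903/22792753424 ≈ -1.9316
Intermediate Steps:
R(B, q) = -4 + 2*q (R(B, q) = 2*(-2 + q) = -4 + 2*q)
k = -203506727/41103270 (k = 15838*(-1/4446) + 25679*(-1/18490) = -7919/2223 - 25679/18490 = -203506727/41103270 ≈ -4.9511)
K = 1981198165635/203506727 (K = -96401/(2*(-203506727/41103270)) = -96401*(-41103270)/(2*203506727) = -½*(-3962396331270/203506727) = 1981198165635/203506727 ≈ 9735.3)
P = -5040 (P = (57 + 15)*(7*(-4 + 2*(-3))) = 72*(7*(-4 - 6)) = 72*(7*(-10)) = 72*(-70) = -5040)
K/P = (1981198165635/203506727)/(-5040) = (1981198165635/203506727)*(-1/5040) = -44026625903/22792753424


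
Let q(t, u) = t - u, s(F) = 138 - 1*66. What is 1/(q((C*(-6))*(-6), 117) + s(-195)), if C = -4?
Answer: -1/189 ≈ -0.0052910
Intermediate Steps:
s(F) = 72 (s(F) = 138 - 66 = 72)
1/(q((C*(-6))*(-6), 117) + s(-195)) = 1/((-4*(-6)*(-6) - 1*117) + 72) = 1/((24*(-6) - 117) + 72) = 1/((-144 - 117) + 72) = 1/(-261 + 72) = 1/(-189) = -1/189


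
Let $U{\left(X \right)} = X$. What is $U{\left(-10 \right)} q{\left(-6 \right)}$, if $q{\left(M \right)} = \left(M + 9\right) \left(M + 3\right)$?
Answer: $90$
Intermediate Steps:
$q{\left(M \right)} = \left(3 + M\right) \left(9 + M\right)$ ($q{\left(M \right)} = \left(9 + M\right) \left(3 + M\right) = \left(3 + M\right) \left(9 + M\right)$)
$U{\left(-10 \right)} q{\left(-6 \right)} = - 10 \left(27 + \left(-6\right)^{2} + 12 \left(-6\right)\right) = - 10 \left(27 + 36 - 72\right) = \left(-10\right) \left(-9\right) = 90$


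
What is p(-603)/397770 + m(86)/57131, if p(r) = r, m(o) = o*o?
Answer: 969152309/7574999290 ≈ 0.12794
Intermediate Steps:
m(o) = o²
p(-603)/397770 + m(86)/57131 = -603/397770 + 86²/57131 = -603*1/397770 + 7396*(1/57131) = -201/132590 + 7396/57131 = 969152309/7574999290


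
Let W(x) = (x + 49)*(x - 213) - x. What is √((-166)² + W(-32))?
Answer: √23423 ≈ 153.05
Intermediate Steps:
W(x) = -x + (-213 + x)*(49 + x) (W(x) = (49 + x)*(-213 + x) - x = (-213 + x)*(49 + x) - x = -x + (-213 + x)*(49 + x))
√((-166)² + W(-32)) = √((-166)² + (-10437 + (-32)² - 165*(-32))) = √(27556 + (-10437 + 1024 + 5280)) = √(27556 - 4133) = √23423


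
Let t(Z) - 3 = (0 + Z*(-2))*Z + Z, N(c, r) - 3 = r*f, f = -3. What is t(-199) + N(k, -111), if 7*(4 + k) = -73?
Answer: -79062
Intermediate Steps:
k = -101/7 (k = -4 + (⅐)*(-73) = -4 - 73/7 = -101/7 ≈ -14.429)
N(c, r) = 3 - 3*r (N(c, r) = 3 + r*(-3) = 3 - 3*r)
t(Z) = 3 + Z - 2*Z² (t(Z) = 3 + ((0 + Z*(-2))*Z + Z) = 3 + ((0 - 2*Z)*Z + Z) = 3 + ((-2*Z)*Z + Z) = 3 + (-2*Z² + Z) = 3 + (Z - 2*Z²) = 3 + Z - 2*Z²)
t(-199) + N(k, -111) = (3 - 199 - 2*(-199)²) + (3 - 3*(-111)) = (3 - 199 - 2*39601) + (3 + 333) = (3 - 199 - 79202) + 336 = -79398 + 336 = -79062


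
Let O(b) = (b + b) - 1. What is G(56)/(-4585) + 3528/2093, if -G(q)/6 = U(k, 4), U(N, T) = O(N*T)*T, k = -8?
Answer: 368880/274183 ≈ 1.3454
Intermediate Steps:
O(b) = -1 + 2*b (O(b) = 2*b - 1 = -1 + 2*b)
U(N, T) = T*(-1 + 2*N*T) (U(N, T) = (-1 + 2*(N*T))*T = (-1 + 2*N*T)*T = T*(-1 + 2*N*T))
G(q) = 1560 (G(q) = -24*(-1 + 2*(-8)*4) = -24*(-1 - 64) = -24*(-65) = -6*(-260) = 1560)
G(56)/(-4585) + 3528/2093 = 1560/(-4585) + 3528/2093 = 1560*(-1/4585) + 3528*(1/2093) = -312/917 + 504/299 = 368880/274183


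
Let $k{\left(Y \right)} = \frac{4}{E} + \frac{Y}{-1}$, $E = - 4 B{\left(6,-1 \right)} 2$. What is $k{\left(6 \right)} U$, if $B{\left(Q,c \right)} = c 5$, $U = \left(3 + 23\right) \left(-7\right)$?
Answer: $\frac{5369}{5} \approx 1073.8$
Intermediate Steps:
$U = -182$ ($U = 26 \left(-7\right) = -182$)
$B{\left(Q,c \right)} = 5 c$
$E = 40$ ($E = - 4 \cdot 5 \left(-1\right) 2 = \left(-4\right) \left(-5\right) 2 = 20 \cdot 2 = 40$)
$k{\left(Y \right)} = \frac{1}{10} - Y$ ($k{\left(Y \right)} = \frac{4}{40} + \frac{Y}{-1} = 4 \cdot \frac{1}{40} + Y \left(-1\right) = \frac{1}{10} - Y$)
$k{\left(6 \right)} U = \left(\frac{1}{10} - 6\right) \left(-182\right) = \left(- \frac{59}{10}\right) \left(-182\right) = \frac{5369}{5}$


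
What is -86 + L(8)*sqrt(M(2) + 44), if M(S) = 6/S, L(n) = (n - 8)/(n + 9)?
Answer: -86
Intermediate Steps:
L(n) = (-8 + n)/(9 + n)
-86 + L(8)*sqrt(M(2) + 44) = -86 + ((-8 + 8)/(9 + 8))*sqrt(6/2 + 44) = -86 + (0/17)*sqrt(6*(1/2) + 44) = -86 + ((1/17)*0)*sqrt(3 + 44) = -86 + 0*sqrt(47) = -86 + 0 = -86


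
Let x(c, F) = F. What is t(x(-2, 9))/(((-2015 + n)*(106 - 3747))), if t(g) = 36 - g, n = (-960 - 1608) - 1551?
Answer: 27/22333894 ≈ 1.2089e-6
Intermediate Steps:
n = -4119 (n = -2568 - 1551 = -4119)
t(x(-2, 9))/(((-2015 + n)*(106 - 3747))) = (36 - 1*9)/(((-2015 - 4119)*(106 - 3747))) = (36 - 9)/((-6134*(-3641))) = 27/22333894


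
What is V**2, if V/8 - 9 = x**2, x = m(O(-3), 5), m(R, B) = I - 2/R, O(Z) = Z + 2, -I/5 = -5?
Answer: 34857216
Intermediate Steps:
I = 25 (I = -5*(-5) = 25)
O(Z) = 2 + Z
m(R, B) = 25 - 2/R
x = 27 (x = 25 - 2/(2 - 3) = 25 - 2/(-1) = 25 - 2*(-1) = 25 + 2 = 27)
V = 5904 (V = 72 + 8*27**2 = 72 + 8*729 = 72 + 5832 = 5904)
V**2 = 5904**2 = 34857216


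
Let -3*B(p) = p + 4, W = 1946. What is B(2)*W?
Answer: -3892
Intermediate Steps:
B(p) = -4/3 - p/3 (B(p) = -(p + 4)/3 = -(4 + p)/3 = -4/3 - p/3)
B(2)*W = (-4/3 - ⅓*2)*1946 = (-4/3 - ⅔)*1946 = -2*1946 = -3892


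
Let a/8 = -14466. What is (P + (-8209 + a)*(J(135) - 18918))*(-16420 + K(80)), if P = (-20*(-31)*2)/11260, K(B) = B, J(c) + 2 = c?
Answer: -21417689884216980/563 ≈ -3.8042e+13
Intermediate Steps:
a = -115728 (a = 8*(-14466) = -115728)
J(c) = -2 + c
P = 62/563 (P = (620*2)*(1/11260) = 1240*(1/11260) = 62/563 ≈ 0.11012)
(P + (-8209 + a)*(J(135) - 18918))*(-16420 + K(80)) = (62/563 + (-8209 - 115728)*((-2 + 135) - 18918))*(-16420 + 80) = (62/563 - 123937*(133 - 18918))*(-16340) = (62/563 - 123937*(-18785))*(-16340) = (62/563 + 2328156545)*(-16340) = (1310752134897/563)*(-16340) = -21417689884216980/563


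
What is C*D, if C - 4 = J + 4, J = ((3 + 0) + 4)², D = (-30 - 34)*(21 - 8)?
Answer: -47424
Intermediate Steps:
D = -832 (D = -64*13 = -832)
J = 49 (J = (3 + 4)² = 7² = 49)
C = 57 (C = 4 + (49 + 4) = 4 + 53 = 57)
C*D = 57*(-832) = -47424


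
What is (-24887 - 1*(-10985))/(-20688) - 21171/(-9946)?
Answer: 48021245/17146904 ≈ 2.8006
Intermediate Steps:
(-24887 - 1*(-10985))/(-20688) - 21171/(-9946) = (-24887 + 10985)*(-1/20688) - 21171*(-1/9946) = -13902*(-1/20688) + 21171/9946 = 2317/3448 + 21171/9946 = 48021245/17146904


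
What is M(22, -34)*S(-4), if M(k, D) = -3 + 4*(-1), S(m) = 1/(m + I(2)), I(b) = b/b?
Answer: 7/3 ≈ 2.3333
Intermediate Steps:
I(b) = 1
S(m) = 1/(1 + m) (S(m) = 1/(m + 1) = 1/(1 + m))
M(k, D) = -7 (M(k, D) = -3 - 4 = -7)
M(22, -34)*S(-4) = -7/(1 - 4) = -7/(-3) = -7*(-⅓) = 7/3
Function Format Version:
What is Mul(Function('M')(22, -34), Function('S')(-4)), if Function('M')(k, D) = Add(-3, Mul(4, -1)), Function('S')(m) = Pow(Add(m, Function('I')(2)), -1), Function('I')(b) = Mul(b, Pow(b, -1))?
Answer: Rational(7, 3) ≈ 2.3333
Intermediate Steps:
Function('I')(b) = 1
Function('S')(m) = Pow(Add(1, m), -1) (Function('S')(m) = Pow(Add(m, 1), -1) = Pow(Add(1, m), -1))
Function('M')(k, D) = -7 (Function('M')(k, D) = Add(-3, -4) = -7)
Mul(Function('M')(22, -34), Function('S')(-4)) = Mul(-7, Pow(Add(1, -4), -1)) = Mul(-7, Pow(-3, -1)) = Mul(-7, Rational(-1, 3)) = Rational(7, 3)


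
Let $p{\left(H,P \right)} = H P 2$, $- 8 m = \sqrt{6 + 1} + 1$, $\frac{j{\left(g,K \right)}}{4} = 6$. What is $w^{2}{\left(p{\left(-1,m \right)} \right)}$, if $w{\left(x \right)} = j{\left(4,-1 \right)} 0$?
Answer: $0$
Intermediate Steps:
$j{\left(g,K \right)} = 24$ ($j{\left(g,K \right)} = 4 \cdot 6 = 24$)
$m = - \frac{1}{8} - \frac{\sqrt{7}}{8}$ ($m = - \frac{\sqrt{6 + 1} + 1}{8} = - \frac{\sqrt{7} + 1}{8} = - \frac{1 + \sqrt{7}}{8} = - \frac{1}{8} - \frac{\sqrt{7}}{8} \approx -0.45572$)
$p{\left(H,P \right)} = 2 H P$
$w{\left(x \right)} = 0$ ($w{\left(x \right)} = 24 \cdot 0 = 0$)
$w^{2}{\left(p{\left(-1,m \right)} \right)} = 0^{2} = 0$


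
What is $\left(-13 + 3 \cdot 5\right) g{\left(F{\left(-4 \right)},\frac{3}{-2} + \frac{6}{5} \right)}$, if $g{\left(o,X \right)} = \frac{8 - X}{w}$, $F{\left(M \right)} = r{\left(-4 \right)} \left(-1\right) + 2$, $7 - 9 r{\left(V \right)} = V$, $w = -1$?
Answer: $- \frac{83}{5} \approx -16.6$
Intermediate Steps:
$r{\left(V \right)} = \frac{7}{9} - \frac{V}{9}$
$F{\left(M \right)} = \frac{7}{9}$ ($F{\left(M \right)} = \left(\frac{7}{9} - - \frac{4}{9}\right) \left(-1\right) + 2 = \left(\frac{7}{9} + \frac{4}{9}\right) \left(-1\right) + 2 = \frac{11}{9} \left(-1\right) + 2 = - \frac{11}{9} + 2 = \frac{7}{9}$)
$g{\left(o,X \right)} = -8 + X$ ($g{\left(o,X \right)} = \frac{8 - X}{-1} = \left(8 - X\right) \left(-1\right) = -8 + X$)
$\left(-13 + 3 \cdot 5\right) g{\left(F{\left(-4 \right)},\frac{3}{-2} + \frac{6}{5} \right)} = \left(-13 + 3 \cdot 5\right) \left(-8 + \left(\frac{3}{-2} + \frac{6}{5}\right)\right) = \left(-13 + 15\right) \left(-8 + \left(3 \left(- \frac{1}{2}\right) + 6 \cdot \frac{1}{5}\right)\right) = 2 \left(-8 + \left(- \frac{3}{2} + \frac{6}{5}\right)\right) = 2 \left(-8 - \frac{3}{10}\right) = 2 \left(- \frac{83}{10}\right) = - \frac{83}{5}$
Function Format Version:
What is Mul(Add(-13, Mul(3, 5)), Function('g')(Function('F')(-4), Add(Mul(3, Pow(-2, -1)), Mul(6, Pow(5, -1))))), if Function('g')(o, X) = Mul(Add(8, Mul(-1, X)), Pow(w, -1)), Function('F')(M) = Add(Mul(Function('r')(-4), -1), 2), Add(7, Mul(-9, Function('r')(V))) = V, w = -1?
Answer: Rational(-83, 5) ≈ -16.600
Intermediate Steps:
Function('r')(V) = Add(Rational(7, 9), Mul(Rational(-1, 9), V))
Function('F')(M) = Rational(7, 9) (Function('F')(M) = Add(Mul(Add(Rational(7, 9), Mul(Rational(-1, 9), -4)), -1), 2) = Add(Mul(Add(Rational(7, 9), Rational(4, 9)), -1), 2) = Add(Mul(Rational(11, 9), -1), 2) = Add(Rational(-11, 9), 2) = Rational(7, 9))
Function('g')(o, X) = Add(-8, X) (Function('g')(o, X) = Mul(Add(8, Mul(-1, X)), Pow(-1, -1)) = Mul(Add(8, Mul(-1, X)), -1) = Add(-8, X))
Mul(Add(-13, Mul(3, 5)), Function('g')(Function('F')(-4), Add(Mul(3, Pow(-2, -1)), Mul(6, Pow(5, -1))))) = Mul(Add(-13, Mul(3, 5)), Add(-8, Add(Mul(3, Pow(-2, -1)), Mul(6, Pow(5, -1))))) = Mul(Add(-13, 15), Add(-8, Add(Mul(3, Rational(-1, 2)), Mul(6, Rational(1, 5))))) = Mul(2, Add(-8, Add(Rational(-3, 2), Rational(6, 5)))) = Mul(2, Add(-8, Rational(-3, 10))) = Mul(2, Rational(-83, 10)) = Rational(-83, 5)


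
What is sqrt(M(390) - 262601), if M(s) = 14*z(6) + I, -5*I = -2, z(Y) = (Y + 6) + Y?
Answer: I*sqrt(6558715)/5 ≈ 512.2*I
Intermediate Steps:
z(Y) = 6 + 2*Y (z(Y) = (6 + Y) + Y = 6 + 2*Y)
I = 2/5 (I = -1/5*(-2) = 2/5 ≈ 0.40000)
M(s) = 1262/5 (M(s) = 14*(6 + 2*6) + 2/5 = 14*(6 + 12) + 2/5 = 14*18 + 2/5 = 252 + 2/5 = 1262/5)
sqrt(M(390) - 262601) = sqrt(1262/5 - 262601) = sqrt(-1311743/5) = I*sqrt(6558715)/5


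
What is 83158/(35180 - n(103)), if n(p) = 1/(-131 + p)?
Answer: 2328424/985041 ≈ 2.3638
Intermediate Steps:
83158/(35180 - n(103)) = 83158/(35180 - 1/(-131 + 103)) = 83158/(35180 - 1/(-28)) = 83158/(35180 - 1*(-1/28)) = 83158/(35180 + 1/28) = 83158/(985041/28) = 83158*(28/985041) = 2328424/985041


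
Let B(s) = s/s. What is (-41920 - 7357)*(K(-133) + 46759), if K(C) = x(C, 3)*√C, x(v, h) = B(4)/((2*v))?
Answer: -2304143243 + 49277*I*√133/266 ≈ -2.3041e+9 + 2136.4*I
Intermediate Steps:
B(s) = 1
x(v, h) = 1/(2*v)
K(C) = 1/(2*√C) (K(C) = (1/(2*C))*√C = 1/(2*√C))
(-41920 - 7357)*(K(-133) + 46759) = (-41920 - 7357)*(1/(2*√(-133)) + 46759) = -49277*((-I*√133/133)/2 + 46759) = -49277*(-I*√133/266 + 46759) = -49277*(46759 - I*√133/266) = -2304143243 + 49277*I*√133/266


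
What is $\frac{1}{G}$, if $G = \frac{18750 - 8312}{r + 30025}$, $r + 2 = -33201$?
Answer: $- \frac{1589}{5219} \approx -0.30446$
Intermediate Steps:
$r = -33203$ ($r = -2 - 33201 = -33203$)
$G = - \frac{5219}{1589}$ ($G = \frac{18750 - 8312}{-33203 + 30025} = \frac{10438}{-3178} = 10438 \left(- \frac{1}{3178}\right) = - \frac{5219}{1589} \approx -3.2845$)
$\frac{1}{G} = \frac{1}{- \frac{5219}{1589}} = - \frac{1589}{5219}$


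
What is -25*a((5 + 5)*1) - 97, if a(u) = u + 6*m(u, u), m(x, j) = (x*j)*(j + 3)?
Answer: -195347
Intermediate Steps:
m(x, j) = j*x*(3 + j) (m(x, j) = (j*x)*(3 + j) = j*x*(3 + j))
a(u) = u + 6*u²*(3 + u) (a(u) = u + 6*(u*u*(3 + u)) = u + 6*(u²*(3 + u)) = u + 6*u²*(3 + u))
-25*a((5 + 5)*1) - 97 = -25*(5 + 5)*1*(1 + 6*((5 + 5)*1)*(3 + (5 + 5)*1)) - 97 = -25*10*1*(1 + 6*(10*1)*(3 + 10*1)) - 97 = -250*(1 + 6*10*(3 + 10)) - 97 = -250*(1 + 6*10*13) - 97 = -250*(1 + 780) - 97 = -250*781 - 97 = -25*7810 - 97 = -195250 - 97 = -195347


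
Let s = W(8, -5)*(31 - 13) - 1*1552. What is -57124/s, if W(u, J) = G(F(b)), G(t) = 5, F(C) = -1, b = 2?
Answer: 28562/731 ≈ 39.073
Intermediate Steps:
W(u, J) = 5
s = -1462 (s = 5*(31 - 13) - 1*1552 = 5*18 - 1552 = 90 - 1552 = -1462)
-57124/s = -57124/(-1462) = -57124*(-1/1462) = 28562/731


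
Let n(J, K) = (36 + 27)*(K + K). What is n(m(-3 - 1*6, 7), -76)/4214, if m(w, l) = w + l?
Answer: -684/301 ≈ -2.2724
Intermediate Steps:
m(w, l) = l + w
n(J, K) = 126*K (n(J, K) = 63*(2*K) = 126*K)
n(m(-3 - 1*6, 7), -76)/4214 = (126*(-76))/4214 = -9576*1/4214 = -684/301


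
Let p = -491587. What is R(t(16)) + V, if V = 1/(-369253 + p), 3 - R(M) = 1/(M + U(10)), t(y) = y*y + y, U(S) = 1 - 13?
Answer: 6705941/2238184 ≈ 2.9962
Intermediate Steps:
U(S) = -12
t(y) = y + y² (t(y) = y² + y = y + y²)
R(M) = 3 - 1/(-12 + M) (R(M) = 3 - 1/(M - 12) = 3 - 1/(-12 + M))
V = -1/860840 (V = 1/(-369253 - 491587) = 1/(-860840) = -1/860840 ≈ -1.1617e-6)
R(t(16)) + V = (-37 + 3*(16*(1 + 16)))/(-12 + 16*(1 + 16)) - 1/860840 = (-37 + 3*(16*17))/(-12 + 16*17) - 1/860840 = (-37 + 3*272)/(-12 + 272) - 1/860840 = (-37 + 816)/260 - 1/860840 = (1/260)*779 - 1/860840 = 779/260 - 1/860840 = 6705941/2238184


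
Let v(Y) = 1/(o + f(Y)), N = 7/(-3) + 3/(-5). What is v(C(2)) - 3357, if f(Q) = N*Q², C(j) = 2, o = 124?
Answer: -5653173/1684 ≈ -3357.0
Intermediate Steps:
N = -44/15 (N = 7*(-⅓) + 3*(-⅕) = -7/3 - ⅗ = -44/15 ≈ -2.9333)
f(Q) = -44*Q²/15
v(Y) = 1/(124 - 44*Y²/15)
v(C(2)) - 3357 = -15/(-1860 + 44*2²) - 3357 = -15/(-1860 + 44*4) - 3357 = -15/(-1860 + 176) - 3357 = -15/(-1684) - 3357 = -15*(-1/1684) - 3357 = 15/1684 - 3357 = -5653173/1684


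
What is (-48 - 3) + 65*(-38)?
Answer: -2521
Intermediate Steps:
(-48 - 3) + 65*(-38) = -51 - 2470 = -2521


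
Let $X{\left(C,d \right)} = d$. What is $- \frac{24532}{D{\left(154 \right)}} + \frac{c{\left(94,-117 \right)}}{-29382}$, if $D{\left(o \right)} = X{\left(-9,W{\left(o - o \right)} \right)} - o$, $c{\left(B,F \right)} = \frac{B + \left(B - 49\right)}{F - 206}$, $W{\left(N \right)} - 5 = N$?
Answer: $\frac{232818170063}{1414067514} \approx 164.64$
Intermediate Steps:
$W{\left(N \right)} = 5 + N$
$c{\left(B,F \right)} = \frac{-49 + 2 B}{-206 + F}$ ($c{\left(B,F \right)} = \frac{B + \left(B - 49\right)}{-206 + F} = \frac{B + \left(-49 + B\right)}{-206 + F} = \frac{-49 + 2 B}{-206 + F}$)
$D{\left(o \right)} = 5 - o$ ($D{\left(o \right)} = \left(5 + \left(o - o\right)\right) - o = \left(5 + 0\right) - o = 5 - o$)
$- \frac{24532}{D{\left(154 \right)}} + \frac{c{\left(94,-117 \right)}}{-29382} = - \frac{24532}{5 - 154} + \frac{\frac{1}{-206 - 117} \left(-49 + 2 \cdot 94\right)}{-29382} = - \frac{24532}{5 - 154} + \frac{-49 + 188}{-323} \left(- \frac{1}{29382}\right) = - \frac{24532}{-149} + \left(- \frac{1}{323}\right) 139 \left(- \frac{1}{29382}\right) = \left(-24532\right) \left(- \frac{1}{149}\right) - - \frac{139}{9490386} = \frac{24532}{149} + \frac{139}{9490386} = \frac{232818170063}{1414067514}$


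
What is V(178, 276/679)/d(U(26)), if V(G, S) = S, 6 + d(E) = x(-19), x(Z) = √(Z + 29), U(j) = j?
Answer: -828/8827 - 138*√10/8827 ≈ -0.14324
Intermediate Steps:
x(Z) = √(29 + Z)
d(E) = -6 + √10 (d(E) = -6 + √(29 - 19) = -6 + √10)
V(178, 276/679)/d(U(26)) = (276/679)/(-6 + √10) = (276*(1/679))/(-6 + √10) = 276/(679*(-6 + √10))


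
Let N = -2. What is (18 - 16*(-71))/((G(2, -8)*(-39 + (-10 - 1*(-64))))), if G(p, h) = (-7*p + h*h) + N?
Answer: 577/360 ≈ 1.6028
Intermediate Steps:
G(p, h) = -2 + h² - 7*p (G(p, h) = (-7*p + h*h) - 2 = (-7*p + h²) - 2 = (h² - 7*p) - 2 = -2 + h² - 7*p)
(18 - 16*(-71))/((G(2, -8)*(-39 + (-10 - 1*(-64))))) = (18 - 16*(-71))/(((-2 + (-8)² - 7*2)*(-39 + (-10 - 1*(-64))))) = (18 + 1136)/(((-2 + 64 - 14)*(-39 + (-10 + 64)))) = 1154/((48*(-39 + 54))) = 1154/((48*15)) = 1154/720 = 1154*(1/720) = 577/360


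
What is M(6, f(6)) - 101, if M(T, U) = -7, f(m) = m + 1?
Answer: -108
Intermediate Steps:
f(m) = 1 + m
M(6, f(6)) - 101 = -7 - 101 = -108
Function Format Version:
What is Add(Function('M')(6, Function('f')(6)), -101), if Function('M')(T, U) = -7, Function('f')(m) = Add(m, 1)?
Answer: -108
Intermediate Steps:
Function('f')(m) = Add(1, m)
Add(Function('M')(6, Function('f')(6)), -101) = Add(-7, -101) = -108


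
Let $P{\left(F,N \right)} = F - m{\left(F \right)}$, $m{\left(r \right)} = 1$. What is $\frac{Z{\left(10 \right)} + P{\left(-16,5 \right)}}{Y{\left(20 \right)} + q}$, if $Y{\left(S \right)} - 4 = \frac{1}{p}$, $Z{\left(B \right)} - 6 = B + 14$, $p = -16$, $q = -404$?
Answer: $- \frac{208}{6401} \approx -0.032495$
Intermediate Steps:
$P{\left(F,N \right)} = -1 + F$ ($P{\left(F,N \right)} = F - 1 = -1 + F$)
$Z{\left(B \right)} = 20 + B$ ($Z{\left(B \right)} = 6 + \left(B + 14\right) = 6 + \left(14 + B\right) = 20 + B$)
$Y{\left(S \right)} = \frac{63}{16}$ ($Y{\left(S \right)} = 4 + \frac{1}{-16} = 4 - \frac{1}{16} = \frac{63}{16}$)
$\frac{Z{\left(10 \right)} + P{\left(-16,5 \right)}}{Y{\left(20 \right)} + q} = \frac{\left(20 + 10\right) - 17}{\frac{63}{16} - 404} = \frac{30 - 17}{- \frac{6401}{16}} = 13 \left(- \frac{16}{6401}\right) = - \frac{208}{6401}$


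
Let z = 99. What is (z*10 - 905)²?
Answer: 7225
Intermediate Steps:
(z*10 - 905)² = (99*10 - 905)² = (990 - 905)² = 85² = 7225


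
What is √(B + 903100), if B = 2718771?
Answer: √3621871 ≈ 1903.1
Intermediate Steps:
√(B + 903100) = √(2718771 + 903100) = √3621871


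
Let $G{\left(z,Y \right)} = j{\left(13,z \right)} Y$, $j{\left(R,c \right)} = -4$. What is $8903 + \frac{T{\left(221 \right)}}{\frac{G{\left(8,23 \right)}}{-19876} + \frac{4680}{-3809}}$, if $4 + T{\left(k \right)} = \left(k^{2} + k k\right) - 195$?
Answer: $- \frac{126061111708}{1782101} \approx -70737.0$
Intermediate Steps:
$G{\left(z,Y \right)} = - 4 Y$
$T{\left(k \right)} = -199 + 2 k^{2}$ ($T{\left(k \right)} = -4 - \left(195 - k^{2} - k k\right) = -4 + \left(\left(k^{2} + k^{2}\right) - 195\right) = -4 + \left(2 k^{2} - 195\right) = -4 + \left(-195 + 2 k^{2}\right) = -199 + 2 k^{2}$)
$8903 + \frac{T{\left(221 \right)}}{\frac{G{\left(8,23 \right)}}{-19876} + \frac{4680}{-3809}} = 8903 + \frac{-199 + 2 \cdot 221^{2}}{\frac{\left(-4\right) 23}{-19876} + \frac{4680}{-3809}} = 8903 + \frac{-199 + 2 \cdot 48841}{\left(-92\right) \left(- \frac{1}{19876}\right) + 4680 \left(- \frac{1}{3809}\right)} = 8903 + \frac{-199 + 97682}{\frac{23}{4969} - \frac{360}{293}} = 8903 + \frac{97483}{- \frac{1782101}{1455917}} = 8903 + 97483 \left(- \frac{1455917}{1782101}\right) = 8903 - \frac{141927156911}{1782101} = - \frac{126061111708}{1782101}$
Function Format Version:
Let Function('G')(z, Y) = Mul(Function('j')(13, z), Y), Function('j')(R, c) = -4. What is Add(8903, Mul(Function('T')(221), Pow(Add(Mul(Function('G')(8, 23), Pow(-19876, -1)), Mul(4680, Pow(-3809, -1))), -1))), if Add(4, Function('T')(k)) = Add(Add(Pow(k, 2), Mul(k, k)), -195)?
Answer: Rational(-126061111708, 1782101) ≈ -70737.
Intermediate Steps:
Function('G')(z, Y) = Mul(-4, Y)
Function('T')(k) = Add(-199, Mul(2, Pow(k, 2))) (Function('T')(k) = Add(-4, Add(Add(Pow(k, 2), Mul(k, k)), -195)) = Add(-4, Add(Add(Pow(k, 2), Pow(k, 2)), -195)) = Add(-4, Add(Mul(2, Pow(k, 2)), -195)) = Add(-4, Add(-195, Mul(2, Pow(k, 2)))) = Add(-199, Mul(2, Pow(k, 2))))
Add(8903, Mul(Function('T')(221), Pow(Add(Mul(Function('G')(8, 23), Pow(-19876, -1)), Mul(4680, Pow(-3809, -1))), -1))) = Add(8903, Mul(Add(-199, Mul(2, Pow(221, 2))), Pow(Add(Mul(Mul(-4, 23), Pow(-19876, -1)), Mul(4680, Pow(-3809, -1))), -1))) = Add(8903, Mul(Add(-199, Mul(2, 48841)), Pow(Add(Mul(-92, Rational(-1, 19876)), Mul(4680, Rational(-1, 3809))), -1))) = Add(8903, Mul(Add(-199, 97682), Pow(Add(Rational(23, 4969), Rational(-360, 293)), -1))) = Add(8903, Mul(97483, Pow(Rational(-1782101, 1455917), -1))) = Add(8903, Mul(97483, Rational(-1455917, 1782101))) = Add(8903, Rational(-141927156911, 1782101)) = Rational(-126061111708, 1782101)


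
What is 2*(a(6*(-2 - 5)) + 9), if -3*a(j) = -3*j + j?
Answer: -38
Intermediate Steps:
a(j) = 2*j/3 (a(j) = -(-3*j + j)/3 = -(-2)*j/3 = 2*j/3)
2*(a(6*(-2 - 5)) + 9) = 2*(2*(6*(-2 - 5))/3 + 9) = 2*(2*(6*(-7))/3 + 9) = 2*((2/3)*(-42) + 9) = 2*(-28 + 9) = 2*(-19) = -38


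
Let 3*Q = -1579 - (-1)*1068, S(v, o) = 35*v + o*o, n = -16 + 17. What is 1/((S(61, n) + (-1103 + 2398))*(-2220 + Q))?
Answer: -3/24603701 ≈ -1.2193e-7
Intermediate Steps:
n = 1
S(v, o) = o² + 35*v (S(v, o) = 35*v + o² = o² + 35*v)
Q = -511/3 (Q = (-1579 - (-1)*1068)/3 = (-1579 - 1*(-1068))/3 = (-1579 + 1068)/3 = (⅓)*(-511) = -511/3 ≈ -170.33)
1/((S(61, n) + (-1103 + 2398))*(-2220 + Q)) = 1/(((1² + 35*61) + (-1103 + 2398))*(-2220 - 511/3)) = 1/(((1 + 2135) + 1295)*(-7171/3)) = 1/((2136 + 1295)*(-7171/3)) = 1/(3431*(-7171/3)) = 1/(-24603701/3) = -3/24603701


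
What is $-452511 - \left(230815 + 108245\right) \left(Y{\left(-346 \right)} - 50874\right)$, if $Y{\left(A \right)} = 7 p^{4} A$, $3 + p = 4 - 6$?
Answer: $530500960929$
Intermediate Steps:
$p = -5$ ($p = -3 + \left(4 - 6\right) = -3 - 2 = -5$)
$Y{\left(A \right)} = 4375 A$ ($Y{\left(A \right)} = 7 \left(-5\right)^{4} A = 7 \cdot 625 A = 4375 A$)
$-452511 - \left(230815 + 108245\right) \left(Y{\left(-346 \right)} - 50874\right) = -452511 - \left(230815 + 108245\right) \left(4375 \left(-346\right) - 50874\right) = -452511 - 339060 \left(-1513750 - 50874\right) = -452511 - 339060 \left(-1564624\right) = -452511 - -530501413440 = -452511 + 530501413440 = 530500960929$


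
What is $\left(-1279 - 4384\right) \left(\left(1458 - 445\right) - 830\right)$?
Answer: $-1036329$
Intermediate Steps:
$\left(-1279 - 4384\right) \left(\left(1458 - 445\right) - 830\right) = - 5663 \left(1013 - 830\right) = \left(-5663\right) 183 = -1036329$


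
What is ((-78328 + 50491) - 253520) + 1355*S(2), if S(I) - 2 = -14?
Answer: -297617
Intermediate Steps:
S(I) = -12 (S(I) = 2 - 14 = -12)
((-78328 + 50491) - 253520) + 1355*S(2) = ((-78328 + 50491) - 253520) + 1355*(-12) = (-27837 - 253520) - 16260 = -281357 - 16260 = -297617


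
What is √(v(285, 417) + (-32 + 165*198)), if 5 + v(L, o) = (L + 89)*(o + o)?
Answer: 109*√29 ≈ 586.98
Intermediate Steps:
v(L, o) = -5 + 2*o*(89 + L) (v(L, o) = -5 + (L + 89)*(o + o) = -5 + (89 + L)*(2*o) = -5 + 2*o*(89 + L))
√(v(285, 417) + (-32 + 165*198)) = √((-5 + 178*417 + 2*285*417) + (-32 + 165*198)) = √((-5 + 74226 + 237690) + (-32 + 32670)) = √(311911 + 32638) = √344549 = 109*√29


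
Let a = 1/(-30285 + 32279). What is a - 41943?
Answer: -83634341/1994 ≈ -41943.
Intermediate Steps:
a = 1/1994 ≈ 0.00050150
a - 41943 = 1/1994 - 41943 = -83634341/1994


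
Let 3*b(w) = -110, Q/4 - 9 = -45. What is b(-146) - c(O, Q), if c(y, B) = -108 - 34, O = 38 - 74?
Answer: 316/3 ≈ 105.33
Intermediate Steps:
Q = -144 (Q = 36 + 4*(-45) = 36 - 180 = -144)
O = -36
c(y, B) = -142
b(w) = -110/3 (b(w) = (1/3)*(-110) = -110/3)
b(-146) - c(O, Q) = -110/3 - 1*(-142) = -110/3 + 142 = 316/3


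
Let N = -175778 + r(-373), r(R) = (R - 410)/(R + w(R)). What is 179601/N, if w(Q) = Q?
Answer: -133982346/131129605 ≈ -1.0218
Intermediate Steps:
r(R) = (-410 + R)/(2*R) (r(R) = (R - 410)/(R + R) = (-410 + R)/((2*R)) = (-410 + R)*(1/(2*R)) = (-410 + R)/(2*R))
N = -131129605/746 (N = -175778 + (½)*(-410 - 373)/(-373) = -175778 + (½)*(-1/373)*(-783) = -175778 + 783/746 = -131129605/746 ≈ -1.7578e+5)
179601/N = 179601/(-131129605/746) = 179601*(-746/131129605) = -133982346/131129605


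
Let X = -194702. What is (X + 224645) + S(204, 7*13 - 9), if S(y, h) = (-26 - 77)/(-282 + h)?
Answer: 5988703/200 ≈ 29944.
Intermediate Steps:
S(y, h) = -103/(-282 + h)
(X + 224645) + S(204, 7*13 - 9) = (-194702 + 224645) - 103/(-282 + (7*13 - 9)) = 29943 - 103/(-282 + (91 - 9)) = 29943 - 103/(-282 + 82) = 29943 - 103/(-200) = 29943 - 103*(-1/200) = 29943 + 103/200 = 5988703/200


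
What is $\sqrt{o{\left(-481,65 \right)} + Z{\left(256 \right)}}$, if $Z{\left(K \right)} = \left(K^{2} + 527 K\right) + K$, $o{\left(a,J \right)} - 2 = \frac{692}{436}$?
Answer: $\frac{\sqrt{2384606843}}{109} \approx 448.0$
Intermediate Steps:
$o{\left(a,J \right)} = \frac{391}{109}$ ($o{\left(a,J \right)} = 2 + \frac{692}{436} = 2 + 692 \cdot \frac{1}{436} = 2 + \frac{173}{109} = \frac{391}{109}$)
$Z{\left(K \right)} = K^{2} + 528 K$
$\sqrt{o{\left(-481,65 \right)} + Z{\left(256 \right)}} = \sqrt{\frac{391}{109} + 256 \left(528 + 256\right)} = \sqrt{\frac{391}{109} + 256 \cdot 784} = \sqrt{\frac{391}{109} + 200704} = \sqrt{\frac{21877127}{109}} = \frac{\sqrt{2384606843}}{109}$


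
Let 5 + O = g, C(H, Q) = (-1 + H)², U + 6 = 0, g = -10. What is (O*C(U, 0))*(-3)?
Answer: 2205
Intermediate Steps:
U = -6 (U = -6 + 0 = -6)
O = -15 (O = -5 - 10 = -15)
(O*C(U, 0))*(-3) = -15*(-1 - 6)²*(-3) = -15*(-7)²*(-3) = -15*49*(-3) = -735*(-3) = 2205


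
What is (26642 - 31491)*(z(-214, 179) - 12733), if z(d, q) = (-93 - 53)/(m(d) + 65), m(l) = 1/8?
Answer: 32173410789/521 ≈ 6.1753e+7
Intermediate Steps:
m(l) = ⅛
z(d, q) = -1168/521 (z(d, q) = (-93 - 53)/(⅛ + 65) = -146/521/8 = -146*8/521 = -1168/521)
(26642 - 31491)*(z(-214, 179) - 12733) = (26642 - 31491)*(-1168/521 - 12733) = -4849*(-6635061/521) = 32173410789/521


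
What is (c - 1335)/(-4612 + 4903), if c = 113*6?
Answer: -219/97 ≈ -2.2577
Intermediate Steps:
c = 678
(c - 1335)/(-4612 + 4903) = (678 - 1335)/(-4612 + 4903) = -657/291 = -657*1/291 = -219/97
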